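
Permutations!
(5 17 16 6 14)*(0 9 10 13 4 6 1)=(0 9 10 13 4 6 14 5 17 16 1)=[9, 0, 2, 3, 6, 17, 14, 7, 8, 10, 13, 11, 12, 4, 5, 15, 1, 16]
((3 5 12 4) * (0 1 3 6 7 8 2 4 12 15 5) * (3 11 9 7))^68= ((0 1 11 9 7 8 2 4 6 3)(5 15))^68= (15)(0 6 2 7 11)(1 3 4 8 9)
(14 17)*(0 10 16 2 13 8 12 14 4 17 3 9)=(0 10 16 2 13 8 12 14 3 9)(4 17)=[10, 1, 13, 9, 17, 5, 6, 7, 12, 0, 16, 11, 14, 8, 3, 15, 2, 4]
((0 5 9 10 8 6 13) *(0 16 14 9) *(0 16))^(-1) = (0 13 6 8 10 9 14 16 5)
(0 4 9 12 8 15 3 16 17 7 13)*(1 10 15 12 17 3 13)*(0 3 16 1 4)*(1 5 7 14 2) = (1 10 15 13 3 5 7 4 9 17 14 2)(8 12) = [0, 10, 1, 5, 9, 7, 6, 4, 12, 17, 15, 11, 8, 3, 2, 13, 16, 14]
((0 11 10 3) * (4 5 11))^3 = ((0 4 5 11 10 3))^3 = (0 11)(3 5)(4 10)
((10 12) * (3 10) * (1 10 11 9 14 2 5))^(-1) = (1 5 2 14 9 11 3 12 10)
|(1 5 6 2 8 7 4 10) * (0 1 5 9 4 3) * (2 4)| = 28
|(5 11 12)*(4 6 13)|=|(4 6 13)(5 11 12)|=3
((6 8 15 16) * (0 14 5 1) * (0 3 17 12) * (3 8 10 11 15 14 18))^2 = ((0 18 3 17 12)(1 8 14 5)(6 10 11 15 16))^2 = (0 3 12 18 17)(1 14)(5 8)(6 11 16 10 15)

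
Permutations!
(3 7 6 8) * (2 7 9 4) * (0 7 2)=(0 7 6 8 3 9 4)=[7, 1, 2, 9, 0, 5, 8, 6, 3, 4]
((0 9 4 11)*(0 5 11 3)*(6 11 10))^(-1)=((0 9 4 3)(5 10 6 11))^(-1)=(0 3 4 9)(5 11 6 10)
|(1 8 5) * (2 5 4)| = 5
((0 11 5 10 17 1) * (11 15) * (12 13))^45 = ((0 15 11 5 10 17 1)(12 13))^45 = (0 5 1 11 17 15 10)(12 13)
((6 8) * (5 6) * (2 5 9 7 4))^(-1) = ((2 5 6 8 9 7 4))^(-1) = (2 4 7 9 8 6 5)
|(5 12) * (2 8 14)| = |(2 8 14)(5 12)| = 6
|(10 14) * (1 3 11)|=|(1 3 11)(10 14)|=6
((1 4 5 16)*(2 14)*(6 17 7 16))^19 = (1 7 6 4 16 17 5)(2 14)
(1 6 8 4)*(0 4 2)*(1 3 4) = (0 1 6 8 2)(3 4) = [1, 6, 0, 4, 3, 5, 8, 7, 2]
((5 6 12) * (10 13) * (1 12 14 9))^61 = (1 12 5 6 14 9)(10 13)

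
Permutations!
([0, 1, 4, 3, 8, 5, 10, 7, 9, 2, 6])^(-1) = [0, 1, 9, 3, 2, 5, 10, 7, 4, 8, 6]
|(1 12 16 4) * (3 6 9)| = 12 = |(1 12 16 4)(3 6 9)|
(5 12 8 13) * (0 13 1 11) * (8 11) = (0 13 5 12 11)(1 8) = [13, 8, 2, 3, 4, 12, 6, 7, 1, 9, 10, 0, 11, 5]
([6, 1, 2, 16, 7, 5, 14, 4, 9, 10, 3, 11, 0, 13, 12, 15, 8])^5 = [6, 1, 2, 3, 7, 5, 14, 4, 8, 9, 10, 11, 0, 13, 12, 15, 16]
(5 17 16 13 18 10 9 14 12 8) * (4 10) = [0, 1, 2, 3, 10, 17, 6, 7, 5, 14, 9, 11, 8, 18, 12, 15, 13, 16, 4] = (4 10 9 14 12 8 5 17 16 13 18)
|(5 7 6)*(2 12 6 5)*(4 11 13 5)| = |(2 12 6)(4 11 13 5 7)| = 15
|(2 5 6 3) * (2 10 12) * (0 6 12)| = 12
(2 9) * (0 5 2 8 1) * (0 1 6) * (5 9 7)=(0 9 8 6)(2 7 5)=[9, 1, 7, 3, 4, 2, 0, 5, 6, 8]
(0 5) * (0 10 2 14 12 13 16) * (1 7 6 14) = (0 5 10 2 1 7 6 14 12 13 16) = [5, 7, 1, 3, 4, 10, 14, 6, 8, 9, 2, 11, 13, 16, 12, 15, 0]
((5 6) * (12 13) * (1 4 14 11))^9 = (1 4 14 11)(5 6)(12 13)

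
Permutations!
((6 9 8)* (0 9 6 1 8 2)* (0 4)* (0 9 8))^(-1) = (0 1 8)(2 9 4)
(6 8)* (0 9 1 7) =(0 9 1 7)(6 8) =[9, 7, 2, 3, 4, 5, 8, 0, 6, 1]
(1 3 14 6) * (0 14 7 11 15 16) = (0 14 6 1 3 7 11 15 16) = [14, 3, 2, 7, 4, 5, 1, 11, 8, 9, 10, 15, 12, 13, 6, 16, 0]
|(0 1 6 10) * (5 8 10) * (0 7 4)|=|(0 1 6 5 8 10 7 4)|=8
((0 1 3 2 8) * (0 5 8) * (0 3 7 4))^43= ((0 1 7 4)(2 3)(5 8))^43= (0 4 7 1)(2 3)(5 8)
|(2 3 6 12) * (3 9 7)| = 6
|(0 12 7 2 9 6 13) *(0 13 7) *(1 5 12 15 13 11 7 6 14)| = |(0 15 13 11 7 2 9 14 1 5 12)| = 11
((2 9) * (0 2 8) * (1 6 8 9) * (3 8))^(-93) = (9)(0 6)(1 8)(2 3) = ((9)(0 2 1 6 3 8))^(-93)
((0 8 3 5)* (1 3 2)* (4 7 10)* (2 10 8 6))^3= (0 1)(2 5)(3 6)(4 10 8 7)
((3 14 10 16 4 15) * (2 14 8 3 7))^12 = ((2 14 10 16 4 15 7)(3 8))^12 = (2 15 16 14 7 4 10)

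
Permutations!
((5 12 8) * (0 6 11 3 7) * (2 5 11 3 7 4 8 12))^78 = ((12)(0 6 3 4 8 11 7)(2 5))^78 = (12)(0 6 3 4 8 11 7)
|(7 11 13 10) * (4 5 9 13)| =|(4 5 9 13 10 7 11)| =7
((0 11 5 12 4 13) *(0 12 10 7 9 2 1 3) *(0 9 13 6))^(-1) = (0 6 4 12 13 7 10 5 11)(1 2 9 3)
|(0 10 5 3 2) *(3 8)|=|(0 10 5 8 3 2)|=6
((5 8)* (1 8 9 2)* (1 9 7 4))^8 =(9)(1 7 8 4 5)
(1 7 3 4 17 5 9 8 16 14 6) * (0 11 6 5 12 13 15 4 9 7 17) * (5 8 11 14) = (0 14 8 16 5 7 3 9 11 6 1 17 12 13 15 4) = [14, 17, 2, 9, 0, 7, 1, 3, 16, 11, 10, 6, 13, 15, 8, 4, 5, 12]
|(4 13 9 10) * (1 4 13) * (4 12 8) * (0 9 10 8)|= 6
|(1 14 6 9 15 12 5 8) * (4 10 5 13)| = |(1 14 6 9 15 12 13 4 10 5 8)| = 11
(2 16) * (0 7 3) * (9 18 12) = (0 7 3)(2 16)(9 18 12) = [7, 1, 16, 0, 4, 5, 6, 3, 8, 18, 10, 11, 9, 13, 14, 15, 2, 17, 12]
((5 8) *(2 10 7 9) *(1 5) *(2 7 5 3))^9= (1 10)(2 8)(3 5)(7 9)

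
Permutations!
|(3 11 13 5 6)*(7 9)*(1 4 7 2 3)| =10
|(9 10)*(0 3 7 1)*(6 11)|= |(0 3 7 1)(6 11)(9 10)|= 4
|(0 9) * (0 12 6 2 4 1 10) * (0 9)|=|(1 10 9 12 6 2 4)|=7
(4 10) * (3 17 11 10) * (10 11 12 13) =[0, 1, 2, 17, 3, 5, 6, 7, 8, 9, 4, 11, 13, 10, 14, 15, 16, 12] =(3 17 12 13 10 4)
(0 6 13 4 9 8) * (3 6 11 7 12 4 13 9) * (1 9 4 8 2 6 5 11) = (13)(0 1 9 2 6 4 3 5 11 7 12 8) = [1, 9, 6, 5, 3, 11, 4, 12, 0, 2, 10, 7, 8, 13]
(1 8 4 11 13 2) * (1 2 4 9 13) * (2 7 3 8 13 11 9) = (1 13 4 9 11)(2 7 3 8) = [0, 13, 7, 8, 9, 5, 6, 3, 2, 11, 10, 1, 12, 4]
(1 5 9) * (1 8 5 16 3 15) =[0, 16, 2, 15, 4, 9, 6, 7, 5, 8, 10, 11, 12, 13, 14, 1, 3] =(1 16 3 15)(5 9 8)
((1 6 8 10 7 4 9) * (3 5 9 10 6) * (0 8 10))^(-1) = (0 4 7 10 6 8)(1 9 5 3)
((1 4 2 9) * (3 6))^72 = (9)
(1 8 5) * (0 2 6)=(0 2 6)(1 8 5)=[2, 8, 6, 3, 4, 1, 0, 7, 5]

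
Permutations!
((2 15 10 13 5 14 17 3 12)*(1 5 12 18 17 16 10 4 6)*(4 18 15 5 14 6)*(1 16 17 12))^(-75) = (1 3 12 6 13 17 18 5 10 14 15 2 16)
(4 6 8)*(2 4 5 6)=(2 4)(5 6 8)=[0, 1, 4, 3, 2, 6, 8, 7, 5]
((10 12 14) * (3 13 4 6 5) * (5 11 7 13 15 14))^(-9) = (3 10)(4 6 11 7 13)(5 14)(12 15)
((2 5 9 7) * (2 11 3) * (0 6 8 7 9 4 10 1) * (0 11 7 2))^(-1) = ((0 6 8 2 5 4 10 1 11 3))^(-1) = (0 3 11 1 10 4 5 2 8 6)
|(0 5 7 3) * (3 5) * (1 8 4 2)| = 4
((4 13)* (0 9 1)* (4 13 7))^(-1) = (13)(0 1 9)(4 7)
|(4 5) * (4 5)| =1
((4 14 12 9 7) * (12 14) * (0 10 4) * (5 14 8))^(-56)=(0 9 4)(5 14 8)(7 12 10)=((0 10 4 12 9 7)(5 14 8))^(-56)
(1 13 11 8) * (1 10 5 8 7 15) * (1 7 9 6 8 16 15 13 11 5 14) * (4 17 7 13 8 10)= (1 11 9 6 10 14)(4 17 7 8)(5 16 15 13)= [0, 11, 2, 3, 17, 16, 10, 8, 4, 6, 14, 9, 12, 5, 1, 13, 15, 7]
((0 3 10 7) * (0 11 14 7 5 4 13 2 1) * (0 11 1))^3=(0 5 2 10 13 3 4)(1 7 14 11)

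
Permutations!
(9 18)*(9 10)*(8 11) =(8 11)(9 18 10) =[0, 1, 2, 3, 4, 5, 6, 7, 11, 18, 9, 8, 12, 13, 14, 15, 16, 17, 10]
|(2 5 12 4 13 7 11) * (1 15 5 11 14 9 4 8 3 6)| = 70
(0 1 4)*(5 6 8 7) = (0 1 4)(5 6 8 7) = [1, 4, 2, 3, 0, 6, 8, 5, 7]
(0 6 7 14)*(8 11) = (0 6 7 14)(8 11) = [6, 1, 2, 3, 4, 5, 7, 14, 11, 9, 10, 8, 12, 13, 0]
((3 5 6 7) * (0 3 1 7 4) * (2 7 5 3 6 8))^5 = (8)(0 4 6)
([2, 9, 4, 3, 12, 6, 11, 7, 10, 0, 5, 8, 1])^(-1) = [9, 12, 0, 3, 2, 10, 5, 7, 11, 1, 8, 6, 4]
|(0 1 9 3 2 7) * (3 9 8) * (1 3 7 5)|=|(9)(0 3 2 5 1 8 7)|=7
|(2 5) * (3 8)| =2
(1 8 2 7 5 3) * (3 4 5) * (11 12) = (1 8 2 7 3)(4 5)(11 12) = [0, 8, 7, 1, 5, 4, 6, 3, 2, 9, 10, 12, 11]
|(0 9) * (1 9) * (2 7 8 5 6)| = 15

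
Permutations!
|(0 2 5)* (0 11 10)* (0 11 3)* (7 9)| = 4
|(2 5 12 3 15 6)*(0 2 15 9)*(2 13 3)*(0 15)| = 6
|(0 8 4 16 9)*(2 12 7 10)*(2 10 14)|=20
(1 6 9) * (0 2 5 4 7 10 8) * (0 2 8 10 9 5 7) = [8, 6, 7, 3, 0, 4, 5, 9, 2, 1, 10] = (10)(0 8 2 7 9 1 6 5 4)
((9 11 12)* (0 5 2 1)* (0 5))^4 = (1 5 2)(9 11 12)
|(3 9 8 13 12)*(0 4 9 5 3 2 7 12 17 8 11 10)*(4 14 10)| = |(0 14 10)(2 7 12)(3 5)(4 9 11)(8 13 17)| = 6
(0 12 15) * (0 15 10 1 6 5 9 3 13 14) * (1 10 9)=(15)(0 12 9 3 13 14)(1 6 5)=[12, 6, 2, 13, 4, 1, 5, 7, 8, 3, 10, 11, 9, 14, 0, 15]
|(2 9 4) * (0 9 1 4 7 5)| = 12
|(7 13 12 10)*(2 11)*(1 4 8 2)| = |(1 4 8 2 11)(7 13 12 10)| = 20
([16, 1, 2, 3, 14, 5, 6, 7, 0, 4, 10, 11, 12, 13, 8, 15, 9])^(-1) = (0 8 14 4 9 16)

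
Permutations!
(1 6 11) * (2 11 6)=(1 2 11)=[0, 2, 11, 3, 4, 5, 6, 7, 8, 9, 10, 1]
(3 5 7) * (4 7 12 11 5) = [0, 1, 2, 4, 7, 12, 6, 3, 8, 9, 10, 5, 11] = (3 4 7)(5 12 11)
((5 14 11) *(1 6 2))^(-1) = ((1 6 2)(5 14 11))^(-1) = (1 2 6)(5 11 14)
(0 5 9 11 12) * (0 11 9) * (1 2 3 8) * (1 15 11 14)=[5, 2, 3, 8, 4, 0, 6, 7, 15, 9, 10, 12, 14, 13, 1, 11]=(0 5)(1 2 3 8 15 11 12 14)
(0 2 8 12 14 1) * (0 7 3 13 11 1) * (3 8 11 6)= (0 2 11 1 7 8 12 14)(3 13 6)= [2, 7, 11, 13, 4, 5, 3, 8, 12, 9, 10, 1, 14, 6, 0]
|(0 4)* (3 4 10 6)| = |(0 10 6 3 4)| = 5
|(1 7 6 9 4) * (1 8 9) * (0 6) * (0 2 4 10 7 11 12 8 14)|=|(0 6 1 11 12 8 9 10 7 2 4 14)|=12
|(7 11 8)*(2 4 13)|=|(2 4 13)(7 11 8)|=3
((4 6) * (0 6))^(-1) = ((0 6 4))^(-1) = (0 4 6)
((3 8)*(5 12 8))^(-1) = (3 8 12 5)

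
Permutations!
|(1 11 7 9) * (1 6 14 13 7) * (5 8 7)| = 14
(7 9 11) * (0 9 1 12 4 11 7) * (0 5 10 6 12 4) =[9, 4, 2, 3, 11, 10, 12, 1, 8, 7, 6, 5, 0] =(0 9 7 1 4 11 5 10 6 12)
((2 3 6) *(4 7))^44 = ((2 3 6)(4 7))^44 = (7)(2 6 3)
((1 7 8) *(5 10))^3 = (5 10)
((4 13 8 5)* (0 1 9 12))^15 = (0 12 9 1)(4 5 8 13)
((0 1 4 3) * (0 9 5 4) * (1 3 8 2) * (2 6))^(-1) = (0 1 2 6 8 4 5 9 3)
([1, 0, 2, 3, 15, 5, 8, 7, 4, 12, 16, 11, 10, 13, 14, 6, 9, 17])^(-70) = [0, 1, 2, 3, 6, 5, 4, 7, 15, 10, 9, 11, 16, 13, 14, 8, 12, 17]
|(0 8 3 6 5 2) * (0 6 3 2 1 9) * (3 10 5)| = 9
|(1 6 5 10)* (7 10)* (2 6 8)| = 7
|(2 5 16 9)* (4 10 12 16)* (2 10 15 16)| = |(2 5 4 15 16 9 10 12)| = 8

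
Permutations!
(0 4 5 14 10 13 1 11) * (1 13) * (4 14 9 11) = (0 14 10 1 4 5 9 11) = [14, 4, 2, 3, 5, 9, 6, 7, 8, 11, 1, 0, 12, 13, 10]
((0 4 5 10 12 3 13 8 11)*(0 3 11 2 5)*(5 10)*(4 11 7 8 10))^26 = (0 7 3 2 10)(4 12 11 8 13)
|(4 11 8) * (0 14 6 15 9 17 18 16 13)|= |(0 14 6 15 9 17 18 16 13)(4 11 8)|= 9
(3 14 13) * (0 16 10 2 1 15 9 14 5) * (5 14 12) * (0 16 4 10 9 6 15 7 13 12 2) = [4, 7, 1, 14, 10, 16, 15, 13, 8, 2, 0, 11, 5, 3, 12, 6, 9] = (0 4 10)(1 7 13 3 14 12 5 16 9 2)(6 15)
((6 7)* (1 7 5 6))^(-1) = ((1 7)(5 6))^(-1) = (1 7)(5 6)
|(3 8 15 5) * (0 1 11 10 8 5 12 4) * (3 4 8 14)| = |(0 1 11 10 14 3 5 4)(8 15 12)| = 24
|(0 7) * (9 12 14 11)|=4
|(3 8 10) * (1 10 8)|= |(1 10 3)|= 3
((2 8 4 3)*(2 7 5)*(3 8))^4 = (8)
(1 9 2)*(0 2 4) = (0 2 1 9 4) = [2, 9, 1, 3, 0, 5, 6, 7, 8, 4]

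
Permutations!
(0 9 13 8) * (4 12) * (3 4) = [9, 1, 2, 4, 12, 5, 6, 7, 0, 13, 10, 11, 3, 8] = (0 9 13 8)(3 4 12)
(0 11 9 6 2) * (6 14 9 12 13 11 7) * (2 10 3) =(0 7 6 10 3 2)(9 14)(11 12 13) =[7, 1, 0, 2, 4, 5, 10, 6, 8, 14, 3, 12, 13, 11, 9]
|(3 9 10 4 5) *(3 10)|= 6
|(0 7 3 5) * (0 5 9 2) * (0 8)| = 6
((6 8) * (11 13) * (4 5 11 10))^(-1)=((4 5 11 13 10)(6 8))^(-1)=(4 10 13 11 5)(6 8)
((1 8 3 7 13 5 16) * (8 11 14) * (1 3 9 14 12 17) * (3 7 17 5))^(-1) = (1 17 3 13 7 16 5 12 11)(8 14 9)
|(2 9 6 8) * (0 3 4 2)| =|(0 3 4 2 9 6 8)| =7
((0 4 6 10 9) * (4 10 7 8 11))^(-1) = ((0 10 9)(4 6 7 8 11))^(-1) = (0 9 10)(4 11 8 7 6)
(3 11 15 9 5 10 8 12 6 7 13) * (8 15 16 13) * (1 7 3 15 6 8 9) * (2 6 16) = (1 7 9 5 10 16 13 15)(2 6 3 11)(8 12) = [0, 7, 6, 11, 4, 10, 3, 9, 12, 5, 16, 2, 8, 15, 14, 1, 13]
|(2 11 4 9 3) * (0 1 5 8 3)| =|(0 1 5 8 3 2 11 4 9)| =9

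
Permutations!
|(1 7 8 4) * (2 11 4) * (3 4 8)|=|(1 7 3 4)(2 11 8)|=12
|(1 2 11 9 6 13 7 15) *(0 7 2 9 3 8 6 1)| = |(0 7 15)(1 9)(2 11 3 8 6 13)| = 6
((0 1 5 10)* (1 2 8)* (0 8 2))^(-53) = (1 8 10 5)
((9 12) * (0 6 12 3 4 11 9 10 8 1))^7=(0 6 12 10 8 1)(3 9 11 4)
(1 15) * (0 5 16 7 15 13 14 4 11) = (0 5 16 7 15 1 13 14 4 11) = [5, 13, 2, 3, 11, 16, 6, 15, 8, 9, 10, 0, 12, 14, 4, 1, 7]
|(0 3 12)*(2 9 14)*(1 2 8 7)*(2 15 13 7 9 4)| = 12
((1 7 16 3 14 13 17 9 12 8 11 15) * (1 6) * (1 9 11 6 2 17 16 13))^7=(1 7 13 16 3 14)(2 15 11 17)(6 8 12 9)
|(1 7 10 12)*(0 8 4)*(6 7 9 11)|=21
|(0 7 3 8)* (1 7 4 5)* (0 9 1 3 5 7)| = |(0 4 7 5 3 8 9 1)| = 8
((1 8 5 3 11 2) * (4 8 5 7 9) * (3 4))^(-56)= (1 11 9 8 5 2 3 7 4)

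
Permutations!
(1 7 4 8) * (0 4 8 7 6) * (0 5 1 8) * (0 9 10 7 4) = (1 6 5)(7 9 10) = [0, 6, 2, 3, 4, 1, 5, 9, 8, 10, 7]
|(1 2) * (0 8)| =2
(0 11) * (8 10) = (0 11)(8 10) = [11, 1, 2, 3, 4, 5, 6, 7, 10, 9, 8, 0]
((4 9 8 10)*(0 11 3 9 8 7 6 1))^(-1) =((0 11 3 9 7 6 1)(4 8 10))^(-1) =(0 1 6 7 9 3 11)(4 10 8)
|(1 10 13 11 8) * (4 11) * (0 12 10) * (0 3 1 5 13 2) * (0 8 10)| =14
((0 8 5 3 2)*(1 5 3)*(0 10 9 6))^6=(0 6 9 10 2 3 8)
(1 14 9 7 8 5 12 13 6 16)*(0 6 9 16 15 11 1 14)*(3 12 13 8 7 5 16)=(0 6 15 11 1)(3 12 8 16 14)(5 13 9)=[6, 0, 2, 12, 4, 13, 15, 7, 16, 5, 10, 1, 8, 9, 3, 11, 14]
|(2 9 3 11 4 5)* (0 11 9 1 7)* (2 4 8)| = |(0 11 8 2 1 7)(3 9)(4 5)| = 6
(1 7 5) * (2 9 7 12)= (1 12 2 9 7 5)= [0, 12, 9, 3, 4, 1, 6, 5, 8, 7, 10, 11, 2]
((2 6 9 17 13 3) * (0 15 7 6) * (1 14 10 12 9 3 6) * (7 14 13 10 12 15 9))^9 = (0 13 14 9 6 12 17 3 7 10 2 1 15)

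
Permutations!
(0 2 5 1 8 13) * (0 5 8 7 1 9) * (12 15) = (0 2 8 13 5 9)(1 7)(12 15) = [2, 7, 8, 3, 4, 9, 6, 1, 13, 0, 10, 11, 15, 5, 14, 12]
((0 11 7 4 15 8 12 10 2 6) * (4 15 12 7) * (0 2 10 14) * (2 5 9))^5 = (2 6 5 9)(7 8 15)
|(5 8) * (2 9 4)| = 6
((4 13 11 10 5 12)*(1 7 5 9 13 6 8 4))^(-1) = (1 12 5 7)(4 8 6)(9 10 11 13)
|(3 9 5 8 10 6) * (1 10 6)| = 10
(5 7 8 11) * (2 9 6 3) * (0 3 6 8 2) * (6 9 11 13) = (0 3)(2 11 5 7)(6 9 8 13) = [3, 1, 11, 0, 4, 7, 9, 2, 13, 8, 10, 5, 12, 6]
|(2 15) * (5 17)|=2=|(2 15)(5 17)|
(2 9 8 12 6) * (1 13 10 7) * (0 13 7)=(0 13 10)(1 7)(2 9 8 12 6)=[13, 7, 9, 3, 4, 5, 2, 1, 12, 8, 0, 11, 6, 10]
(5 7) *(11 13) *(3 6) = (3 6)(5 7)(11 13) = [0, 1, 2, 6, 4, 7, 3, 5, 8, 9, 10, 13, 12, 11]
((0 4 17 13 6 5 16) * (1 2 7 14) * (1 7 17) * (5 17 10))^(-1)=((0 4 1 2 10 5 16)(6 17 13)(7 14))^(-1)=(0 16 5 10 2 1 4)(6 13 17)(7 14)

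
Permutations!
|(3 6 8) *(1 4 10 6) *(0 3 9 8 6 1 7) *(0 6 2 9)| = 21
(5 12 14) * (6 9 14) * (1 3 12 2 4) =(1 3 12 6 9 14 5 2 4) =[0, 3, 4, 12, 1, 2, 9, 7, 8, 14, 10, 11, 6, 13, 5]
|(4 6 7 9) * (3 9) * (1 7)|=|(1 7 3 9 4 6)|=6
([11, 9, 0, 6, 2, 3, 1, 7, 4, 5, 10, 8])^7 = (0 8 2 11 4)(1 5 6 9 3)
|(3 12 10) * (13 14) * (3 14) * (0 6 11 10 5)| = |(0 6 11 10 14 13 3 12 5)| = 9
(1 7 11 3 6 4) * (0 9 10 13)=(0 9 10 13)(1 7 11 3 6 4)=[9, 7, 2, 6, 1, 5, 4, 11, 8, 10, 13, 3, 12, 0]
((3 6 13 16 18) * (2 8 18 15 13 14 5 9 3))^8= ((2 8 18)(3 6 14 5 9)(13 16 15))^8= (2 18 8)(3 5 6 9 14)(13 15 16)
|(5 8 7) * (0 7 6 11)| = 6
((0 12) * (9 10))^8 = (12)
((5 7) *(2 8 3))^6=(8)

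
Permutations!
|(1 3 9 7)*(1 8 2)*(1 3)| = 5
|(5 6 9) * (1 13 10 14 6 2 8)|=9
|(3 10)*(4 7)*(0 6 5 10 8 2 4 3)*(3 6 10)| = |(0 10)(2 4 7 6 5 3 8)| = 14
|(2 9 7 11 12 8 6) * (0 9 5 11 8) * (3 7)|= 10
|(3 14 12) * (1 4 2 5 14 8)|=8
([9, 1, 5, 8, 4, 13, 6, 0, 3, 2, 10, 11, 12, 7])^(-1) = [7, 1, 9, 8, 4, 2, 6, 13, 3, 0, 10, 11, 12, 5]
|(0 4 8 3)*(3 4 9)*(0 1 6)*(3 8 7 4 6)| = |(0 9 8 6)(1 3)(4 7)| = 4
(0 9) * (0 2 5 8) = [9, 1, 5, 3, 4, 8, 6, 7, 0, 2] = (0 9 2 5 8)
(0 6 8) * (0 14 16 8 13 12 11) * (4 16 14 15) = [6, 1, 2, 3, 16, 5, 13, 7, 15, 9, 10, 0, 11, 12, 14, 4, 8] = (0 6 13 12 11)(4 16 8 15)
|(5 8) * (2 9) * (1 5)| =6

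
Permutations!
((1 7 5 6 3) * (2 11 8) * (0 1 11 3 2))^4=((0 1 7 5 6 2 3 11 8))^4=(0 6 8 5 11 7 3 1 2)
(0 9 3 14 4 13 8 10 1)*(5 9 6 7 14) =[6, 0, 2, 5, 13, 9, 7, 14, 10, 3, 1, 11, 12, 8, 4] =(0 6 7 14 4 13 8 10 1)(3 5 9)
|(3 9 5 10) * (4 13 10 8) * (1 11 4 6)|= |(1 11 4 13 10 3 9 5 8 6)|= 10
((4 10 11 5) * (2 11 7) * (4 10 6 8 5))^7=((2 11 4 6 8 5 10 7))^7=(2 7 10 5 8 6 4 11)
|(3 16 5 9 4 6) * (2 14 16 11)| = 9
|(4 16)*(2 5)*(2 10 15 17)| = 10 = |(2 5 10 15 17)(4 16)|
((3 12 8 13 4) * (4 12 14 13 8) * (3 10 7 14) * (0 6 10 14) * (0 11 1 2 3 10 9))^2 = ((0 6 9)(1 2 3 10 7 11)(4 14 13 12))^2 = (0 9 6)(1 3 7)(2 10 11)(4 13)(12 14)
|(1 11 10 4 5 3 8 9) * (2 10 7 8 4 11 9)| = |(1 9)(2 10 11 7 8)(3 4 5)| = 30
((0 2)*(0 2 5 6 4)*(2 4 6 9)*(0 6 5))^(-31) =(2 9 5 6 4)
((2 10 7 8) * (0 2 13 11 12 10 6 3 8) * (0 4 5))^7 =(0 12 6 7 8 5 11 2 10 3 4 13)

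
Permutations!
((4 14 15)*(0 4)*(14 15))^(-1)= ((0 4 15))^(-1)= (0 15 4)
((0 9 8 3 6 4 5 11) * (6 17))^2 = ((0 9 8 3 17 6 4 5 11))^2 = (0 8 17 4 11 9 3 6 5)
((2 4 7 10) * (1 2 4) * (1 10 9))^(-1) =((1 2 10 4 7 9))^(-1) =(1 9 7 4 10 2)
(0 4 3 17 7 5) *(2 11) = (0 4 3 17 7 5)(2 11) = [4, 1, 11, 17, 3, 0, 6, 5, 8, 9, 10, 2, 12, 13, 14, 15, 16, 7]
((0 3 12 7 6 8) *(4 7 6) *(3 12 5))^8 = (12)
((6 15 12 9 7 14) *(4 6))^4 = (4 9 6 7 15 14 12)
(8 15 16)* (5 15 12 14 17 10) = (5 15 16 8 12 14 17 10) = [0, 1, 2, 3, 4, 15, 6, 7, 12, 9, 5, 11, 14, 13, 17, 16, 8, 10]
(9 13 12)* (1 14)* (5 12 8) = [0, 14, 2, 3, 4, 12, 6, 7, 5, 13, 10, 11, 9, 8, 1] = (1 14)(5 12 9 13 8)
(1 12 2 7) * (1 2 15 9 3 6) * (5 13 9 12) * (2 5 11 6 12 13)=[0, 11, 7, 12, 4, 2, 1, 5, 8, 3, 10, 6, 15, 9, 14, 13]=(1 11 6)(2 7 5)(3 12 15 13 9)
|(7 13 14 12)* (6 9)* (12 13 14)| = 4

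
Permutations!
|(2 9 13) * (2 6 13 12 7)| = |(2 9 12 7)(6 13)| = 4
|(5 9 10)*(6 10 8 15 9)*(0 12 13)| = 3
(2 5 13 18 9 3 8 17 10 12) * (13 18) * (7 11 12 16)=(2 5 18 9 3 8 17 10 16 7 11 12)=[0, 1, 5, 8, 4, 18, 6, 11, 17, 3, 16, 12, 2, 13, 14, 15, 7, 10, 9]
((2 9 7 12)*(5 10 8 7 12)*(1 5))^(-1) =((1 5 10 8 7)(2 9 12))^(-1) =(1 7 8 10 5)(2 12 9)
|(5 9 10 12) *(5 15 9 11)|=4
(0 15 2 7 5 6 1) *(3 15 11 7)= (0 11 7 5 6 1)(2 3 15)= [11, 0, 3, 15, 4, 6, 1, 5, 8, 9, 10, 7, 12, 13, 14, 2]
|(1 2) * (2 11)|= 3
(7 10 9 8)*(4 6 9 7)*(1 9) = (1 9 8 4 6)(7 10) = [0, 9, 2, 3, 6, 5, 1, 10, 4, 8, 7]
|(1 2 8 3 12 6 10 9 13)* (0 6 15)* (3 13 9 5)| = |(0 6 10 5 3 12 15)(1 2 8 13)| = 28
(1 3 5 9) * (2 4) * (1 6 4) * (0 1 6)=(0 1 3 5 9)(2 6 4)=[1, 3, 6, 5, 2, 9, 4, 7, 8, 0]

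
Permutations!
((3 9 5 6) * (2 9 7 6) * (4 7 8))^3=((2 9 5)(3 8 4 7 6))^3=(9)(3 7 8 6 4)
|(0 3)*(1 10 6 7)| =|(0 3)(1 10 6 7)| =4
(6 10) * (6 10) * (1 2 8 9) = (10)(1 2 8 9) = [0, 2, 8, 3, 4, 5, 6, 7, 9, 1, 10]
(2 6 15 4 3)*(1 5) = (1 5)(2 6 15 4 3) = [0, 5, 6, 2, 3, 1, 15, 7, 8, 9, 10, 11, 12, 13, 14, 4]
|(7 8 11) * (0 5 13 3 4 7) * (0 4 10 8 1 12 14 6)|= |(0 5 13 3 10 8 11 4 7 1 12 14 6)|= 13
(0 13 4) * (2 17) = (0 13 4)(2 17) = [13, 1, 17, 3, 0, 5, 6, 7, 8, 9, 10, 11, 12, 4, 14, 15, 16, 2]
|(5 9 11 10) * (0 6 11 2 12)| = |(0 6 11 10 5 9 2 12)| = 8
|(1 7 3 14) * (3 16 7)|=6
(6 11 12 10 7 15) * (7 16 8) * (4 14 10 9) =(4 14 10 16 8 7 15 6 11 12 9) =[0, 1, 2, 3, 14, 5, 11, 15, 7, 4, 16, 12, 9, 13, 10, 6, 8]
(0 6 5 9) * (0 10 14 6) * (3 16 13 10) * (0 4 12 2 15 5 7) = (0 4 12 2 15 5 9 3 16 13 10 14 6 7) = [4, 1, 15, 16, 12, 9, 7, 0, 8, 3, 14, 11, 2, 10, 6, 5, 13]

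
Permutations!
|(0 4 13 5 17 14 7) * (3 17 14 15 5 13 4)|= 7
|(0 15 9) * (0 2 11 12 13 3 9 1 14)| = 12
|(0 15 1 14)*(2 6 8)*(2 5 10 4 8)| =|(0 15 1 14)(2 6)(4 8 5 10)| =4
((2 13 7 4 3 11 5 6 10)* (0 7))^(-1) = (0 13 2 10 6 5 11 3 4 7)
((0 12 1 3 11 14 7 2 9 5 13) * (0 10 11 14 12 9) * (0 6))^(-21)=(0 11 7 5 1 6 10 14 9 12 2 13 3)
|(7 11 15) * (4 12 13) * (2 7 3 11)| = 6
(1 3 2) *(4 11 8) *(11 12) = (1 3 2)(4 12 11 8) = [0, 3, 1, 2, 12, 5, 6, 7, 4, 9, 10, 8, 11]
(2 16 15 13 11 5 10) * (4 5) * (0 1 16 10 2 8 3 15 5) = (0 1 16 5 2 10 8 3 15 13 11 4) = [1, 16, 10, 15, 0, 2, 6, 7, 3, 9, 8, 4, 12, 11, 14, 13, 5]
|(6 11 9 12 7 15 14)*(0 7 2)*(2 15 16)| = |(0 7 16 2)(6 11 9 12 15 14)| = 12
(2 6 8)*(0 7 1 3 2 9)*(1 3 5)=(0 7 3 2 6 8 9)(1 5)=[7, 5, 6, 2, 4, 1, 8, 3, 9, 0]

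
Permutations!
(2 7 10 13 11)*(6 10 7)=[0, 1, 6, 3, 4, 5, 10, 7, 8, 9, 13, 2, 12, 11]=(2 6 10 13 11)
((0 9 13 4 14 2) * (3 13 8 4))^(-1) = (0 2 14 4 8 9)(3 13)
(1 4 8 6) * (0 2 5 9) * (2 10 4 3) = (0 10 4 8 6 1 3 2 5 9) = [10, 3, 5, 2, 8, 9, 1, 7, 6, 0, 4]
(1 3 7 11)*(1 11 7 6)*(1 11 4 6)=(1 3)(4 6 11)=[0, 3, 2, 1, 6, 5, 11, 7, 8, 9, 10, 4]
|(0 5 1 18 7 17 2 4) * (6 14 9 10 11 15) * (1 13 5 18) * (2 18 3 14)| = 30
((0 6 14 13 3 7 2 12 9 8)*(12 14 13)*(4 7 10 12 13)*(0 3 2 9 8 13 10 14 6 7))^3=((0 7 9 13 2 6 4)(3 14 10 12 8))^3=(0 13 4 9 6 7 2)(3 12 14 8 10)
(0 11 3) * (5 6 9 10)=[11, 1, 2, 0, 4, 6, 9, 7, 8, 10, 5, 3]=(0 11 3)(5 6 9 10)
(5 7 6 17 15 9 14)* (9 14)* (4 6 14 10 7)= (4 6 17 15 10 7 14 5)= [0, 1, 2, 3, 6, 4, 17, 14, 8, 9, 7, 11, 12, 13, 5, 10, 16, 15]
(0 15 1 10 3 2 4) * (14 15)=(0 14 15 1 10 3 2 4)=[14, 10, 4, 2, 0, 5, 6, 7, 8, 9, 3, 11, 12, 13, 15, 1]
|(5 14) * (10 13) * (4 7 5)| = |(4 7 5 14)(10 13)| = 4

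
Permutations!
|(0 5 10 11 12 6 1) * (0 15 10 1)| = |(0 5 1 15 10 11 12 6)| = 8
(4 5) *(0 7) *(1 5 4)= (0 7)(1 5)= [7, 5, 2, 3, 4, 1, 6, 0]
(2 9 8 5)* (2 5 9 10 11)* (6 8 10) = (2 6 8 9 10 11) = [0, 1, 6, 3, 4, 5, 8, 7, 9, 10, 11, 2]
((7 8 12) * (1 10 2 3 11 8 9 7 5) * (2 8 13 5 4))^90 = ((1 10 8 12 4 2 3 11 13 5)(7 9))^90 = (13)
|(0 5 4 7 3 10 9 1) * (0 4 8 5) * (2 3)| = 14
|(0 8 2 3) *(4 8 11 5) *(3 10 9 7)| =|(0 11 5 4 8 2 10 9 7 3)| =10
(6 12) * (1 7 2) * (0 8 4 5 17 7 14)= (0 8 4 5 17 7 2 1 14)(6 12)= [8, 14, 1, 3, 5, 17, 12, 2, 4, 9, 10, 11, 6, 13, 0, 15, 16, 7]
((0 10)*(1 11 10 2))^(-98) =(0 1 10 2 11)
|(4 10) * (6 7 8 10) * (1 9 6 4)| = 6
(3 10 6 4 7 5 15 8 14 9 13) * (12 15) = [0, 1, 2, 10, 7, 12, 4, 5, 14, 13, 6, 11, 15, 3, 9, 8] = (3 10 6 4 7 5 12 15 8 14 9 13)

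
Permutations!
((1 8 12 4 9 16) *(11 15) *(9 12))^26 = (1 9)(8 16)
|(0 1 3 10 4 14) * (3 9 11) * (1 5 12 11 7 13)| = 8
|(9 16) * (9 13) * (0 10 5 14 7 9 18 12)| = |(0 10 5 14 7 9 16 13 18 12)| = 10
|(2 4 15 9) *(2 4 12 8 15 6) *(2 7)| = 8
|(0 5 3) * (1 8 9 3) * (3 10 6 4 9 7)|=12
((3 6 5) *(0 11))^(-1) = ((0 11)(3 6 5))^(-1) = (0 11)(3 5 6)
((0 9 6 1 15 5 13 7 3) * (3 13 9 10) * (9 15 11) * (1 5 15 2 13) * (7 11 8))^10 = (15)(0 10 3)(1 8 7)(2 6 11)(5 9 13)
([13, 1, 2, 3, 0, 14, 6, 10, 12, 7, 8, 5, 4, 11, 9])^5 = [9, 1, 2, 3, 14, 8, 6, 0, 11, 4, 13, 10, 5, 7, 12]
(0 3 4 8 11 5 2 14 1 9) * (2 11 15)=(0 3 4 8 15 2 14 1 9)(5 11)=[3, 9, 14, 4, 8, 11, 6, 7, 15, 0, 10, 5, 12, 13, 1, 2]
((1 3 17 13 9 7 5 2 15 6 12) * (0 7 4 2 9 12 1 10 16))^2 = ((0 7 5 9 4 2 15 6 1 3 17 13 12 10 16))^2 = (0 5 4 15 1 17 12 16 7 9 2 6 3 13 10)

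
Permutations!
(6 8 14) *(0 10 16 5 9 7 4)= (0 10 16 5 9 7 4)(6 8 14)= [10, 1, 2, 3, 0, 9, 8, 4, 14, 7, 16, 11, 12, 13, 6, 15, 5]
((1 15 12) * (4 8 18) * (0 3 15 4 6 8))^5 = (0 4 1 12 15 3)(6 18 8)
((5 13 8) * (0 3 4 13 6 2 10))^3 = (0 13 6)(2 3 8)(4 5 10)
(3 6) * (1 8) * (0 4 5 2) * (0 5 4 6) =[6, 8, 5, 0, 4, 2, 3, 7, 1] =(0 6 3)(1 8)(2 5)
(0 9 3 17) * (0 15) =(0 9 3 17 15) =[9, 1, 2, 17, 4, 5, 6, 7, 8, 3, 10, 11, 12, 13, 14, 0, 16, 15]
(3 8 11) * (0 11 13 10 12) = [11, 1, 2, 8, 4, 5, 6, 7, 13, 9, 12, 3, 0, 10] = (0 11 3 8 13 10 12)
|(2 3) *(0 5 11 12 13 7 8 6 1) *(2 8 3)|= |(0 5 11 12 13 7 3 8 6 1)|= 10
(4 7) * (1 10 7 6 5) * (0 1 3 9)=(0 1 10 7 4 6 5 3 9)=[1, 10, 2, 9, 6, 3, 5, 4, 8, 0, 7]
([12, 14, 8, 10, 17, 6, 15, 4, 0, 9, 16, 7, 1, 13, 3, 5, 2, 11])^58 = [3, 16, 1, 8, 11, 6, 15, 17, 14, 9, 0, 4, 10, 13, 2, 5, 12, 7]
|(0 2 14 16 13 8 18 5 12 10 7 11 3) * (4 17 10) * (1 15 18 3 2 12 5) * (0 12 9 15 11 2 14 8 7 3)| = 60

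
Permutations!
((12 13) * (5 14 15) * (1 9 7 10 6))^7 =((1 9 7 10 6)(5 14 15)(12 13))^7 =(1 7 6 9 10)(5 14 15)(12 13)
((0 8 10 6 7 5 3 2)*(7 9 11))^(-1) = (0 2 3 5 7 11 9 6 10 8) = ((0 8 10 6 9 11 7 5 3 2))^(-1)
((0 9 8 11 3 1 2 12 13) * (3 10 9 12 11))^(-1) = (0 13 12)(1 3 8 9 10 11 2)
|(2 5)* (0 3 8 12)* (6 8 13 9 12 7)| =30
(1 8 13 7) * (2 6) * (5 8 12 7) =(1 12 7)(2 6)(5 8 13) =[0, 12, 6, 3, 4, 8, 2, 1, 13, 9, 10, 11, 7, 5]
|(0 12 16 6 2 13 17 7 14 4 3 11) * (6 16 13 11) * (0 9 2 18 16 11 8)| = |(0 12 13 17 7 14 4 3 6 18 16 11 9 2 8)| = 15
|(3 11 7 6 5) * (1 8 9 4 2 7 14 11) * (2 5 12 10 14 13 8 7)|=13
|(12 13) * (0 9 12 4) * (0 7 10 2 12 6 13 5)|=10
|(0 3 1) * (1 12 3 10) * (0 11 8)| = 10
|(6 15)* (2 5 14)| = |(2 5 14)(6 15)| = 6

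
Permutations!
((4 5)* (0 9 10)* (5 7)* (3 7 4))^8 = ((0 9 10)(3 7 5))^8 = (0 10 9)(3 5 7)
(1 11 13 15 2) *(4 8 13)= (1 11 4 8 13 15 2)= [0, 11, 1, 3, 8, 5, 6, 7, 13, 9, 10, 4, 12, 15, 14, 2]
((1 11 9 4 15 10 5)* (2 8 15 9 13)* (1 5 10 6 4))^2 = (1 13 8 6 9 11 2 15 4) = ((1 11 13 2 8 15 6 4 9))^2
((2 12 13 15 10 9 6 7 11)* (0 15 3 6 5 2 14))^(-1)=(0 14 11 7 6 3 13 12 2 5 9 10 15)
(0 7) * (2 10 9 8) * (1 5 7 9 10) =(10)(0 9 8 2 1 5 7) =[9, 5, 1, 3, 4, 7, 6, 0, 2, 8, 10]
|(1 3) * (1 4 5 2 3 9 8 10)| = 4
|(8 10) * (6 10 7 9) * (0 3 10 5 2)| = |(0 3 10 8 7 9 6 5 2)| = 9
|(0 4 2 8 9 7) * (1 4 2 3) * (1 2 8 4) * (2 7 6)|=8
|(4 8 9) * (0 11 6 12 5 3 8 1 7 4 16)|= 9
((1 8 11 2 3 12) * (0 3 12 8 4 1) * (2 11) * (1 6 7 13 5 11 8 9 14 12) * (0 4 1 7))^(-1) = ((0 3 9 14 12 4 6)(2 7 13 5 11 8))^(-1) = (0 6 4 12 14 9 3)(2 8 11 5 13 7)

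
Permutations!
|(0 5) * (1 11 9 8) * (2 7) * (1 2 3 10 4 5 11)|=10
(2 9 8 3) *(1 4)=(1 4)(2 9 8 3)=[0, 4, 9, 2, 1, 5, 6, 7, 3, 8]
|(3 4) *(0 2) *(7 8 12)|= |(0 2)(3 4)(7 8 12)|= 6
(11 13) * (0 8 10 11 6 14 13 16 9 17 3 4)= (0 8 10 11 16 9 17 3 4)(6 14 13)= [8, 1, 2, 4, 0, 5, 14, 7, 10, 17, 11, 16, 12, 6, 13, 15, 9, 3]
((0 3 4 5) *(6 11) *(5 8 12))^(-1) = (0 5 12 8 4 3)(6 11)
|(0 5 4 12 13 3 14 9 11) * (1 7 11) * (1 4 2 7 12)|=35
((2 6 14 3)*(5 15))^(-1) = ((2 6 14 3)(5 15))^(-1) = (2 3 14 6)(5 15)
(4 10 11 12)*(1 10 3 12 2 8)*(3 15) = (1 10 11 2 8)(3 12 4 15) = [0, 10, 8, 12, 15, 5, 6, 7, 1, 9, 11, 2, 4, 13, 14, 3]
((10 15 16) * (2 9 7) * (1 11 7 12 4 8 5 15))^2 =((1 11 7 2 9 12 4 8 5 15 16 10))^2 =(1 7 9 4 5 16)(2 12 8 15 10 11)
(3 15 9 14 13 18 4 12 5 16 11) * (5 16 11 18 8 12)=(3 15 9 14 13 8 12 16 18 4 5 11)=[0, 1, 2, 15, 5, 11, 6, 7, 12, 14, 10, 3, 16, 8, 13, 9, 18, 17, 4]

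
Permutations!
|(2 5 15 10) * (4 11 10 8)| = |(2 5 15 8 4 11 10)| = 7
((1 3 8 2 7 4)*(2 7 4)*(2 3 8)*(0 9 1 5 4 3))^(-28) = ((0 9 1 8 7)(2 3)(4 5))^(-28) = (0 1 7 9 8)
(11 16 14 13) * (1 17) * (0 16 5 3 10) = (0 16 14 13 11 5 3 10)(1 17) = [16, 17, 2, 10, 4, 3, 6, 7, 8, 9, 0, 5, 12, 11, 13, 15, 14, 1]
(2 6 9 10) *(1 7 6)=(1 7 6 9 10 2)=[0, 7, 1, 3, 4, 5, 9, 6, 8, 10, 2]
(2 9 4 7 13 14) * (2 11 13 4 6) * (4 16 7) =[0, 1, 9, 3, 4, 5, 2, 16, 8, 6, 10, 13, 12, 14, 11, 15, 7] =(2 9 6)(7 16)(11 13 14)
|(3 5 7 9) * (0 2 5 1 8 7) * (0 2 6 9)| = |(0 6 9 3 1 8 7)(2 5)| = 14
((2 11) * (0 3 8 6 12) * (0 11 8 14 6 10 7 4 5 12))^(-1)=((0 3 14 6)(2 8 10 7 4 5 12 11))^(-1)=(0 6 14 3)(2 11 12 5 4 7 10 8)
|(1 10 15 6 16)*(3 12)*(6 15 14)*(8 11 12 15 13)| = 30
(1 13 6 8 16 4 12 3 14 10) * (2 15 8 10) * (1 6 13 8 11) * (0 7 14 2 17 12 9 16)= (0 7 14 17 12 3 2 15 11 1 8)(4 9 16)(6 10)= [7, 8, 15, 2, 9, 5, 10, 14, 0, 16, 6, 1, 3, 13, 17, 11, 4, 12]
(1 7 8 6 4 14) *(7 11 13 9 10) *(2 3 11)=[0, 2, 3, 11, 14, 5, 4, 8, 6, 10, 7, 13, 12, 9, 1]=(1 2 3 11 13 9 10 7 8 6 4 14)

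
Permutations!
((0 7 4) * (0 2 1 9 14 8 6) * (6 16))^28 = (0 16 14 1 4)(2 7 6 8 9)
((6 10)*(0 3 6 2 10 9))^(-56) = ((0 3 6 9)(2 10))^(-56) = (10)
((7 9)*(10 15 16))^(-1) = (7 9)(10 16 15)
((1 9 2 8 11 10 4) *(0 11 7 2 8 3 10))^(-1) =((0 11)(1 9 8 7 2 3 10 4))^(-1) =(0 11)(1 4 10 3 2 7 8 9)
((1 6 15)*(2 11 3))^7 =(1 6 15)(2 11 3)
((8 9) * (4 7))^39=(4 7)(8 9)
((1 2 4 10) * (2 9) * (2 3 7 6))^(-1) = (1 10 4 2 6 7 3 9)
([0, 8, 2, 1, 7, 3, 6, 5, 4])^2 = [0, 4, 2, 8, 5, 1, 6, 3, 7]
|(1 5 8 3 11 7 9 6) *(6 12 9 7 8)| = 6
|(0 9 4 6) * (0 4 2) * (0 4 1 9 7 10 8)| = 20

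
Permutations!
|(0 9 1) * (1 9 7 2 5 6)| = |(9)(0 7 2 5 6 1)| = 6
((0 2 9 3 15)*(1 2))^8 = ((0 1 2 9 3 15))^8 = (0 2 3)(1 9 15)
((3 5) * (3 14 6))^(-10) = ((3 5 14 6))^(-10) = (3 14)(5 6)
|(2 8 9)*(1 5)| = |(1 5)(2 8 9)| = 6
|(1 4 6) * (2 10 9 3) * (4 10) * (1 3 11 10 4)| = |(1 4 6 3 2)(9 11 10)| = 15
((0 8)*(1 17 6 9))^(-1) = ((0 8)(1 17 6 9))^(-1) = (0 8)(1 9 6 17)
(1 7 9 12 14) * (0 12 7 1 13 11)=[12, 1, 2, 3, 4, 5, 6, 9, 8, 7, 10, 0, 14, 11, 13]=(0 12 14 13 11)(7 9)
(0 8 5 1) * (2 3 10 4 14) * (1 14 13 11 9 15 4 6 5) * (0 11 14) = (0 8 1 11 9 15 4 13 14 2 3 10 6 5) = [8, 11, 3, 10, 13, 0, 5, 7, 1, 15, 6, 9, 12, 14, 2, 4]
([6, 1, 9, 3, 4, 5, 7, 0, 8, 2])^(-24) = (9)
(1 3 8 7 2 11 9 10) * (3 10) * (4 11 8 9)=(1 10)(2 8 7)(3 9)(4 11)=[0, 10, 8, 9, 11, 5, 6, 2, 7, 3, 1, 4]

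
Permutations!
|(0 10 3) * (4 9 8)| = 3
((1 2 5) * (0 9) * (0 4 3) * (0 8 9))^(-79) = ((1 2 5)(3 8 9 4))^(-79) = (1 5 2)(3 8 9 4)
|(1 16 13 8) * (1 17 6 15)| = |(1 16 13 8 17 6 15)| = 7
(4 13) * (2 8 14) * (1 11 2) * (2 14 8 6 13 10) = (1 11 14)(2 6 13 4 10) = [0, 11, 6, 3, 10, 5, 13, 7, 8, 9, 2, 14, 12, 4, 1]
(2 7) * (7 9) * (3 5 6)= [0, 1, 9, 5, 4, 6, 3, 2, 8, 7]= (2 9 7)(3 5 6)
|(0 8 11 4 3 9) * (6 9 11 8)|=3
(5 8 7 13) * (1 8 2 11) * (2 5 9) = (1 8 7 13 9 2 11) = [0, 8, 11, 3, 4, 5, 6, 13, 7, 2, 10, 1, 12, 9]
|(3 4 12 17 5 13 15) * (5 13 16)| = 6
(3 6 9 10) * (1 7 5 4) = (1 7 5 4)(3 6 9 10) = [0, 7, 2, 6, 1, 4, 9, 5, 8, 10, 3]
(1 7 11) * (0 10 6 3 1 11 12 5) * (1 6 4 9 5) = (0 10 4 9 5)(1 7 12)(3 6) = [10, 7, 2, 6, 9, 0, 3, 12, 8, 5, 4, 11, 1]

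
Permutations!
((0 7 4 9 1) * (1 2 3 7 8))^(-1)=(0 1 8)(2 9 4 7 3)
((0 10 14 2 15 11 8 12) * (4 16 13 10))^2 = (0 16 10 2 11 12 4 13 14 15 8)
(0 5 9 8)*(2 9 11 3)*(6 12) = (0 5 11 3 2 9 8)(6 12) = [5, 1, 9, 2, 4, 11, 12, 7, 0, 8, 10, 3, 6]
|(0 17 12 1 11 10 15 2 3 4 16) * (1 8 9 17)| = |(0 1 11 10 15 2 3 4 16)(8 9 17 12)| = 36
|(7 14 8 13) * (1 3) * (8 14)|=6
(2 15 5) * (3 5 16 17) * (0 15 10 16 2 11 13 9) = (0 15 2 10 16 17 3 5 11 13 9) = [15, 1, 10, 5, 4, 11, 6, 7, 8, 0, 16, 13, 12, 9, 14, 2, 17, 3]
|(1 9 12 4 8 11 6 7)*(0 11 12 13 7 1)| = 21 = |(0 11 6 1 9 13 7)(4 8 12)|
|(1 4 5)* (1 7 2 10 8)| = 7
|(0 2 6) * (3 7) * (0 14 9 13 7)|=|(0 2 6 14 9 13 7 3)|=8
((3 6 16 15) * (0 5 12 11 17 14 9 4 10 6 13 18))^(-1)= (0 18 13 3 15 16 6 10 4 9 14 17 11 12 5)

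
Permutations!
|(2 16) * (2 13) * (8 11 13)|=5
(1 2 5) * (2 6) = [0, 6, 5, 3, 4, 1, 2] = (1 6 2 5)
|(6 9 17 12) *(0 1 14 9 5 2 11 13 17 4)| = |(0 1 14 9 4)(2 11 13 17 12 6 5)| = 35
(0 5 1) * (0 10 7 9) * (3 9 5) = (0 3 9)(1 10 7 5) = [3, 10, 2, 9, 4, 1, 6, 5, 8, 0, 7]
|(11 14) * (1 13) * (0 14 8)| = |(0 14 11 8)(1 13)| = 4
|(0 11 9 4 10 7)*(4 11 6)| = 10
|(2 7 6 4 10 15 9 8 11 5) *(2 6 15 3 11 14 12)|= 42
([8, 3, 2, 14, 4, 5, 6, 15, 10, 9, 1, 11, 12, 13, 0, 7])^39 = (0 1)(3 8)(7 15)(10 14)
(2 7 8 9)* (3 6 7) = [0, 1, 3, 6, 4, 5, 7, 8, 9, 2] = (2 3 6 7 8 9)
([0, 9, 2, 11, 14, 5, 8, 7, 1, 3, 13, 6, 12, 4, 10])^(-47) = [0, 9, 2, 11, 14, 5, 8, 7, 1, 3, 13, 6, 12, 4, 10]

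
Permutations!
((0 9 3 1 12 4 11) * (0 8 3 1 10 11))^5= (12)(3 10 11 8)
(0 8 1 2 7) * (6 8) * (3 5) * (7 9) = (0 6 8 1 2 9 7)(3 5) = [6, 2, 9, 5, 4, 3, 8, 0, 1, 7]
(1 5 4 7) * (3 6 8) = [0, 5, 2, 6, 7, 4, 8, 1, 3] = (1 5 4 7)(3 6 8)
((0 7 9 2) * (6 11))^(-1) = (0 2 9 7)(6 11)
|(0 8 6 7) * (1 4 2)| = |(0 8 6 7)(1 4 2)| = 12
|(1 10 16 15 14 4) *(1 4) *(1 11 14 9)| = 10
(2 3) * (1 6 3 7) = (1 6 3 2 7) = [0, 6, 7, 2, 4, 5, 3, 1]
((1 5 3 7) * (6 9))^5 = (1 5 3 7)(6 9)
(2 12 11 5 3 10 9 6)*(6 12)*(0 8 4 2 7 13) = (0 8 4 2 6 7 13)(3 10 9 12 11 5) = [8, 1, 6, 10, 2, 3, 7, 13, 4, 12, 9, 5, 11, 0]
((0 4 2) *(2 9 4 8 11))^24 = ((0 8 11 2)(4 9))^24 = (11)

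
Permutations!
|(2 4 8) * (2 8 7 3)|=|(8)(2 4 7 3)|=4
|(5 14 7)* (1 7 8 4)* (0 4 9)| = |(0 4 1 7 5 14 8 9)| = 8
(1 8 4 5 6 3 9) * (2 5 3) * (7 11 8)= (1 7 11 8 4 3 9)(2 5 6)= [0, 7, 5, 9, 3, 6, 2, 11, 4, 1, 10, 8]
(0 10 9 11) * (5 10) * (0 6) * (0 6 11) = (11)(0 5 10 9) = [5, 1, 2, 3, 4, 10, 6, 7, 8, 0, 9, 11]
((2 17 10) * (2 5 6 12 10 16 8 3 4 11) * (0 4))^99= (0 2 8 4 17 3 11 16)(5 10 12 6)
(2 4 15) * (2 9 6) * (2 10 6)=(2 4 15 9)(6 10)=[0, 1, 4, 3, 15, 5, 10, 7, 8, 2, 6, 11, 12, 13, 14, 9]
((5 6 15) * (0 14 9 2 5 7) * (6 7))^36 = ((0 14 9 2 5 7)(6 15))^36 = (15)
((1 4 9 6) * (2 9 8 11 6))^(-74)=((1 4 8 11 6)(2 9))^(-74)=(1 4 8 11 6)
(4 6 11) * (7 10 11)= (4 6 7 10 11)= [0, 1, 2, 3, 6, 5, 7, 10, 8, 9, 11, 4]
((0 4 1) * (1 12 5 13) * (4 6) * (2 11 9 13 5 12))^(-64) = (13)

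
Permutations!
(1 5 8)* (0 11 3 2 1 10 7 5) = (0 11 3 2 1)(5 8 10 7) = [11, 0, 1, 2, 4, 8, 6, 5, 10, 9, 7, 3]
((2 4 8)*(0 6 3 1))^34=(0 3)(1 6)(2 4 8)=((0 6 3 1)(2 4 8))^34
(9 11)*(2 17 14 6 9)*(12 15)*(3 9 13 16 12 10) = (2 17 14 6 13 16 12 15 10 3 9 11) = [0, 1, 17, 9, 4, 5, 13, 7, 8, 11, 3, 2, 15, 16, 6, 10, 12, 14]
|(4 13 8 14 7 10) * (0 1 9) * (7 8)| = 12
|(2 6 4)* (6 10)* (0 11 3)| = |(0 11 3)(2 10 6 4)| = 12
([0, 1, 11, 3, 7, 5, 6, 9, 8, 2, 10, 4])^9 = [0, 1, 9, 3, 11, 5, 6, 4, 8, 7, 10, 2]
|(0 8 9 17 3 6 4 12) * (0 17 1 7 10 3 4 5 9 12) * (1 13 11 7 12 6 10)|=12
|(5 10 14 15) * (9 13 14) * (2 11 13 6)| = |(2 11 13 14 15 5 10 9 6)| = 9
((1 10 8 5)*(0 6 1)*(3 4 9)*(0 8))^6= (0 1)(6 10)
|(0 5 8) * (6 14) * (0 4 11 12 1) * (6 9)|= 21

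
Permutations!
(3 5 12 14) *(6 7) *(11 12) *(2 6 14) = (2 6 7 14 3 5 11 12) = [0, 1, 6, 5, 4, 11, 7, 14, 8, 9, 10, 12, 2, 13, 3]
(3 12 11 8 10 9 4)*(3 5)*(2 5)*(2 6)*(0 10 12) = [10, 1, 5, 0, 6, 3, 2, 7, 12, 4, 9, 8, 11] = (0 10 9 4 6 2 5 3)(8 12 11)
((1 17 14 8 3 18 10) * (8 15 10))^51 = (18)(1 17 14 15 10)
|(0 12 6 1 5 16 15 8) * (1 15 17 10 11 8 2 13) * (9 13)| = 14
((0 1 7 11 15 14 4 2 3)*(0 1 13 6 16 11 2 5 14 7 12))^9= (0 1 2 15 16 13 12 3 7 11 6)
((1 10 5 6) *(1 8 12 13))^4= (1 8 10 12 5 13 6)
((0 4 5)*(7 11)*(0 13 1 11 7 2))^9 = (0 5 1 2 4 13 11)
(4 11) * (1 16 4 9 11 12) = (1 16 4 12)(9 11) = [0, 16, 2, 3, 12, 5, 6, 7, 8, 11, 10, 9, 1, 13, 14, 15, 4]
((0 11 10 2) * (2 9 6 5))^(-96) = (0 10 6 2 11 9 5)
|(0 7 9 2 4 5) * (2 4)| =5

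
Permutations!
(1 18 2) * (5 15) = (1 18 2)(5 15) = [0, 18, 1, 3, 4, 15, 6, 7, 8, 9, 10, 11, 12, 13, 14, 5, 16, 17, 2]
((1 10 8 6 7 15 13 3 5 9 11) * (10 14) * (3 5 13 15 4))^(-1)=((15)(1 14 10 8 6 7 4 3 13 5 9 11))^(-1)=(15)(1 11 9 5 13 3 4 7 6 8 10 14)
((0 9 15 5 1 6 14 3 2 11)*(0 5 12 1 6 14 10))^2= (0 15 1 3 11 6)(2 5 10 9 12 14)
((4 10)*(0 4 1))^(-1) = ((0 4 10 1))^(-1) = (0 1 10 4)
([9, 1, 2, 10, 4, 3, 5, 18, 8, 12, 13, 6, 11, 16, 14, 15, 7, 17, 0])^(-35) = (0 9 12 11 6 5 3 10 13 16 7 18)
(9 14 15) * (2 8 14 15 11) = (2 8 14 11)(9 15) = [0, 1, 8, 3, 4, 5, 6, 7, 14, 15, 10, 2, 12, 13, 11, 9]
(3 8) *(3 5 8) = (5 8) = [0, 1, 2, 3, 4, 8, 6, 7, 5]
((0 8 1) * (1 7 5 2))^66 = ((0 8 7 5 2 1))^66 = (8)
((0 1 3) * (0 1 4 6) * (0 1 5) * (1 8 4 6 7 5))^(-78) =((0 6 8 4 7 5)(1 3))^(-78) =(8)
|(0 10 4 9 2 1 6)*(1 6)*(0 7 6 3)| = 6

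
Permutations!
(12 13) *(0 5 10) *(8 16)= [5, 1, 2, 3, 4, 10, 6, 7, 16, 9, 0, 11, 13, 12, 14, 15, 8]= (0 5 10)(8 16)(12 13)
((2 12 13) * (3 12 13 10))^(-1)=((2 13)(3 12 10))^(-1)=(2 13)(3 10 12)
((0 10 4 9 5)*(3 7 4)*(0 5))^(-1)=((0 10 3 7 4 9))^(-1)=(0 9 4 7 3 10)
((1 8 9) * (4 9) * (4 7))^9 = (1 9 4 7 8)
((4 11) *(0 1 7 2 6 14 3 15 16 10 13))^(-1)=((0 1 7 2 6 14 3 15 16 10 13)(4 11))^(-1)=(0 13 10 16 15 3 14 6 2 7 1)(4 11)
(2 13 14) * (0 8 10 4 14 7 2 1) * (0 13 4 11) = [8, 13, 4, 3, 14, 5, 6, 2, 10, 9, 11, 0, 12, 7, 1] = (0 8 10 11)(1 13 7 2 4 14)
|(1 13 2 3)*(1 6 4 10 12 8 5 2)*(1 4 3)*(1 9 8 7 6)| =|(1 13 4 10 12 7 6 3)(2 9 8 5)| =8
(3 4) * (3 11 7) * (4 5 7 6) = [0, 1, 2, 5, 11, 7, 4, 3, 8, 9, 10, 6] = (3 5 7)(4 11 6)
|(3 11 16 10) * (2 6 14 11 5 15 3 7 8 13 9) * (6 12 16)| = |(2 12 16 10 7 8 13 9)(3 5 15)(6 14 11)| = 24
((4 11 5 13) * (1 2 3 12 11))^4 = ((1 2 3 12 11 5 13 4))^4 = (1 11)(2 5)(3 13)(4 12)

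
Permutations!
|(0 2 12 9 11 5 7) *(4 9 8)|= |(0 2 12 8 4 9 11 5 7)|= 9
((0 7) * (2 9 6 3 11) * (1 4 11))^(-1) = ((0 7)(1 4 11 2 9 6 3))^(-1) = (0 7)(1 3 6 9 2 11 4)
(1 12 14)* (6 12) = (1 6 12 14) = [0, 6, 2, 3, 4, 5, 12, 7, 8, 9, 10, 11, 14, 13, 1]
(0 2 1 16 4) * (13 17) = (0 2 1 16 4)(13 17) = [2, 16, 1, 3, 0, 5, 6, 7, 8, 9, 10, 11, 12, 17, 14, 15, 4, 13]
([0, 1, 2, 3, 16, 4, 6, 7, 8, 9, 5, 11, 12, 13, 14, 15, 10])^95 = [0, 1, 2, 3, 5, 10, 6, 7, 8, 9, 16, 11, 12, 13, 14, 15, 4]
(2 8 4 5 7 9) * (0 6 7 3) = (0 6 7 9 2 8 4 5 3) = [6, 1, 8, 0, 5, 3, 7, 9, 4, 2]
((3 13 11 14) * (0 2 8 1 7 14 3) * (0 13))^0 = (14)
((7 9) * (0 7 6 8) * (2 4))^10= (9)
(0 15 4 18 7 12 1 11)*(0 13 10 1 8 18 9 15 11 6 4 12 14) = [11, 6, 2, 3, 9, 5, 4, 14, 18, 15, 1, 13, 8, 10, 0, 12, 16, 17, 7] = (0 11 13 10 1 6 4 9 15 12 8 18 7 14)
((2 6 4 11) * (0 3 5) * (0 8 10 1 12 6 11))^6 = (0 12 8)(1 5 4)(3 6 10)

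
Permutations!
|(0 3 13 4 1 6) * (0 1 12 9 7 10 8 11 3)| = |(1 6)(3 13 4 12 9 7 10 8 11)| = 18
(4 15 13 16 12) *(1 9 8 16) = (1 9 8 16 12 4 15 13) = [0, 9, 2, 3, 15, 5, 6, 7, 16, 8, 10, 11, 4, 1, 14, 13, 12]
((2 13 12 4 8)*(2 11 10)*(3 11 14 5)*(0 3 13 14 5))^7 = ((0 3 11 10 2 14)(4 8 5 13 12))^7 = (0 3 11 10 2 14)(4 5 12 8 13)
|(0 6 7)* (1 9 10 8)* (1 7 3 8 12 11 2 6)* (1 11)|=28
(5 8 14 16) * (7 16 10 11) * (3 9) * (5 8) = (3 9)(7 16 8 14 10 11) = [0, 1, 2, 9, 4, 5, 6, 16, 14, 3, 11, 7, 12, 13, 10, 15, 8]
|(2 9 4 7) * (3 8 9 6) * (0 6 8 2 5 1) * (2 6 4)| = |(0 4 7 5 1)(2 8 9)(3 6)| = 30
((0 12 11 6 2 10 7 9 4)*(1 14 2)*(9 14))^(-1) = (0 4 9 1 6 11 12)(2 14 7 10)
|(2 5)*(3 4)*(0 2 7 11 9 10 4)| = 9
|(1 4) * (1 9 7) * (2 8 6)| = 12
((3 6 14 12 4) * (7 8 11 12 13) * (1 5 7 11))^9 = (1 5 7 8)(3 14 11 4 6 13 12)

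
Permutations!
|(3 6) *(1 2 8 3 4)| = |(1 2 8 3 6 4)| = 6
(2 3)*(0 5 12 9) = (0 5 12 9)(2 3) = [5, 1, 3, 2, 4, 12, 6, 7, 8, 0, 10, 11, 9]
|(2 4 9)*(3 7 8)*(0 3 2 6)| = |(0 3 7 8 2 4 9 6)| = 8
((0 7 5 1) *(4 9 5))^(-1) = (0 1 5 9 4 7)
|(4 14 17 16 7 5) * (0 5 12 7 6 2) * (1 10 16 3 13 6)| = 18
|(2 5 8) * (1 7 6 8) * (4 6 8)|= 10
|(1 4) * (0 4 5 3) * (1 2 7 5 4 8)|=8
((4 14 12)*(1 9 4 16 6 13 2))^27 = ((1 9 4 14 12 16 6 13 2))^27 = (16)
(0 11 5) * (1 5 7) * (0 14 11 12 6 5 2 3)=(0 12 6 5 14 11 7 1 2 3)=[12, 2, 3, 0, 4, 14, 5, 1, 8, 9, 10, 7, 6, 13, 11]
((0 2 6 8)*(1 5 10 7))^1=((0 2 6 8)(1 5 10 7))^1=(0 2 6 8)(1 5 10 7)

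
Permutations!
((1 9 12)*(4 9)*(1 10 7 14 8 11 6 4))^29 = ((4 9 12 10 7 14 8 11 6))^29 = (4 12 7 8 6 9 10 14 11)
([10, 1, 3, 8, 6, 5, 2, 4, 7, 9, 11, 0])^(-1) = (0 11 10)(2 6 4 7 8 3)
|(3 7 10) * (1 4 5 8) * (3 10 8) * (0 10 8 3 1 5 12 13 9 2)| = |(0 10 8 5 1 4 12 13 9 2)(3 7)| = 10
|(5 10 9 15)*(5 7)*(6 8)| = 10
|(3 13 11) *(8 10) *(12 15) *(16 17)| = |(3 13 11)(8 10)(12 15)(16 17)| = 6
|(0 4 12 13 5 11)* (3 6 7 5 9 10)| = |(0 4 12 13 9 10 3 6 7 5 11)| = 11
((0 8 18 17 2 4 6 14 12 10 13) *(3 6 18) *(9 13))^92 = (18)(0 3 14 10 13 8 6 12 9)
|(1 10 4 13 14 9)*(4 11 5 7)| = 9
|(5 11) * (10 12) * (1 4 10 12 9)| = |(12)(1 4 10 9)(5 11)| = 4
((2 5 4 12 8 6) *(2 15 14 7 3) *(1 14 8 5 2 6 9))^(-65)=(1 9 8 15 6 3 7 14)(4 12 5)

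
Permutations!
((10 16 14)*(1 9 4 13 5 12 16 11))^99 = ((1 9 4 13 5 12 16 14 10 11))^99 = (1 11 10 14 16 12 5 13 4 9)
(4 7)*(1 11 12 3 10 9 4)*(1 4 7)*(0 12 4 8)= (0 12 3 10 9 7 8)(1 11 4)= [12, 11, 2, 10, 1, 5, 6, 8, 0, 7, 9, 4, 3]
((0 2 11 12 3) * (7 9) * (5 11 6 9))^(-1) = (0 3 12 11 5 7 9 6 2)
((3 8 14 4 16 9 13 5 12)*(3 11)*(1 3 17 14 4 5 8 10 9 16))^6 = ((1 3 10 9 13 8 4)(5 12 11 17 14))^6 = (1 4 8 13 9 10 3)(5 12 11 17 14)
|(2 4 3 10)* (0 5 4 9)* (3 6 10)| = 7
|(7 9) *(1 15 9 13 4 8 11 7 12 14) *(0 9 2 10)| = |(0 9 12 14 1 15 2 10)(4 8 11 7 13)| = 40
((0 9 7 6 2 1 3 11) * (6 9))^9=((0 6 2 1 3 11)(7 9))^9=(0 1)(2 11)(3 6)(7 9)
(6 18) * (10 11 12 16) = (6 18)(10 11 12 16) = [0, 1, 2, 3, 4, 5, 18, 7, 8, 9, 11, 12, 16, 13, 14, 15, 10, 17, 6]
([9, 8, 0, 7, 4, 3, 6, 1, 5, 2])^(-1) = [2, 7, 9, 5, 4, 8, 6, 3, 1, 0]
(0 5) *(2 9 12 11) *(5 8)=[8, 1, 9, 3, 4, 0, 6, 7, 5, 12, 10, 2, 11]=(0 8 5)(2 9 12 11)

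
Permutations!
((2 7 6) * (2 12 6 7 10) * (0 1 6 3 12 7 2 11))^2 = ((0 1 6 7 2 10 11)(3 12))^2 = (12)(0 6 2 11 1 7 10)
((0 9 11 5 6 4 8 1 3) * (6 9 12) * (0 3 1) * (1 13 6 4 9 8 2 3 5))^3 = ((0 12 4 2 3 5 8)(1 13 6 9 11))^3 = (0 2 8 4 5 12 3)(1 9 13 11 6)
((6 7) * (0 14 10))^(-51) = (14)(6 7)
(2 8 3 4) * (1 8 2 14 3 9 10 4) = (1 8 9 10 4 14 3) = [0, 8, 2, 1, 14, 5, 6, 7, 9, 10, 4, 11, 12, 13, 3]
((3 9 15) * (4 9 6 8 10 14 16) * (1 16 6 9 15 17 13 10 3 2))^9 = (1 2 15 4 16)(3 9 17 13 10 14 6 8)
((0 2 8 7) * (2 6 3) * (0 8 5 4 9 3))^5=((0 6)(2 5 4 9 3)(7 8))^5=(9)(0 6)(7 8)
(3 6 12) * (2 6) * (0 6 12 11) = [6, 1, 12, 2, 4, 5, 11, 7, 8, 9, 10, 0, 3] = (0 6 11)(2 12 3)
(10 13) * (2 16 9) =(2 16 9)(10 13) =[0, 1, 16, 3, 4, 5, 6, 7, 8, 2, 13, 11, 12, 10, 14, 15, 9]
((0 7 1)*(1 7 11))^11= ((0 11 1))^11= (0 1 11)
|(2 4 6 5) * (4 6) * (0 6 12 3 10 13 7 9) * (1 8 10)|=12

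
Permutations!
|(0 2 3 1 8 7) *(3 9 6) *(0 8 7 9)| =6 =|(0 2)(1 7 8 9 6 3)|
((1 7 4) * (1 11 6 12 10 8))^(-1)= ((1 7 4 11 6 12 10 8))^(-1)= (1 8 10 12 6 11 4 7)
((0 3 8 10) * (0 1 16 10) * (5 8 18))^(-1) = (0 8 5 18 3)(1 10 16)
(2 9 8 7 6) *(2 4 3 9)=(3 9 8 7 6 4)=[0, 1, 2, 9, 3, 5, 4, 6, 7, 8]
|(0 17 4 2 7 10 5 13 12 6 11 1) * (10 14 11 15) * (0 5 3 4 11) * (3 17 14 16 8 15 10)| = |(0 14)(1 5 13 12 6 10 17 11)(2 7 16 8 15 3 4)| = 56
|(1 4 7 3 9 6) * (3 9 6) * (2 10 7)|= 8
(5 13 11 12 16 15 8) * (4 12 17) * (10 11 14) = (4 12 16 15 8 5 13 14 10 11 17) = [0, 1, 2, 3, 12, 13, 6, 7, 5, 9, 11, 17, 16, 14, 10, 8, 15, 4]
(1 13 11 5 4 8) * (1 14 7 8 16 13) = (4 16 13 11 5)(7 8 14) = [0, 1, 2, 3, 16, 4, 6, 8, 14, 9, 10, 5, 12, 11, 7, 15, 13]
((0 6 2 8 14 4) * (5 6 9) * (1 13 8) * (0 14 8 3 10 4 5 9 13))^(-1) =(0 1 2 6 5 14 4 10 3 13)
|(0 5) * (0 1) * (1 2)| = 4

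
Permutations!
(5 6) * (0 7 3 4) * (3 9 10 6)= (0 7 9 10 6 5 3 4)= [7, 1, 2, 4, 0, 3, 5, 9, 8, 10, 6]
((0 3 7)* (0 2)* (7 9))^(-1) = ((0 3 9 7 2))^(-1) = (0 2 7 9 3)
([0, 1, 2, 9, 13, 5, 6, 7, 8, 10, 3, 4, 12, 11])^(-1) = [0, 1, 2, 10, 11, 5, 6, 7, 8, 3, 9, 13, 12, 4]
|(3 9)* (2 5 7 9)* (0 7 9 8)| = 12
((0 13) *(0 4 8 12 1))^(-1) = (0 1 12 8 4 13)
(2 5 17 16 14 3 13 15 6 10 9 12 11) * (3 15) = (2 5 17 16 14 15 6 10 9 12 11)(3 13) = [0, 1, 5, 13, 4, 17, 10, 7, 8, 12, 9, 2, 11, 3, 15, 6, 14, 16]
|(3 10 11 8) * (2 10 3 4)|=5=|(2 10 11 8 4)|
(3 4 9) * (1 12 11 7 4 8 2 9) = [0, 12, 9, 8, 1, 5, 6, 4, 2, 3, 10, 7, 11] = (1 12 11 7 4)(2 9 3 8)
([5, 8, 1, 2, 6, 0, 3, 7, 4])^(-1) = [5, 2, 3, 6, 8, 0, 4, 7, 1]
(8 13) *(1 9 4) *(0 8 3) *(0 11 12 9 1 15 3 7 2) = [8, 1, 0, 11, 15, 5, 6, 2, 13, 4, 10, 12, 9, 7, 14, 3] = (0 8 13 7 2)(3 11 12 9 4 15)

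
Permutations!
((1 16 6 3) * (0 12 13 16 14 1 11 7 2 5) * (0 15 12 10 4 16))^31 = (0 3 15 4 7 13 6 5 10 11 12 16 2)(1 14)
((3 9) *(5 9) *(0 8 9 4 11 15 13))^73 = ((0 8 9 3 5 4 11 15 13))^73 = (0 8 9 3 5 4 11 15 13)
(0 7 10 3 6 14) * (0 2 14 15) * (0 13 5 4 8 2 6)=(0 7 10 3)(2 14 6 15 13 5 4 8)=[7, 1, 14, 0, 8, 4, 15, 10, 2, 9, 3, 11, 12, 5, 6, 13]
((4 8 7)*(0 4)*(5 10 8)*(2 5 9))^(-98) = ((0 4 9 2 5 10 8 7))^(-98) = (0 8 5 9)(2 4 7 10)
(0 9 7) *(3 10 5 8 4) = (0 9 7)(3 10 5 8 4) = [9, 1, 2, 10, 3, 8, 6, 0, 4, 7, 5]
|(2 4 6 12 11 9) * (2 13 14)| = 8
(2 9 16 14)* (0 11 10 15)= (0 11 10 15)(2 9 16 14)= [11, 1, 9, 3, 4, 5, 6, 7, 8, 16, 15, 10, 12, 13, 2, 0, 14]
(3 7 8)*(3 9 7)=(7 8 9)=[0, 1, 2, 3, 4, 5, 6, 8, 9, 7]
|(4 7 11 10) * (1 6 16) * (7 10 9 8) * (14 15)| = 12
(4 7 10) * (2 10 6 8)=(2 10 4 7 6 8)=[0, 1, 10, 3, 7, 5, 8, 6, 2, 9, 4]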